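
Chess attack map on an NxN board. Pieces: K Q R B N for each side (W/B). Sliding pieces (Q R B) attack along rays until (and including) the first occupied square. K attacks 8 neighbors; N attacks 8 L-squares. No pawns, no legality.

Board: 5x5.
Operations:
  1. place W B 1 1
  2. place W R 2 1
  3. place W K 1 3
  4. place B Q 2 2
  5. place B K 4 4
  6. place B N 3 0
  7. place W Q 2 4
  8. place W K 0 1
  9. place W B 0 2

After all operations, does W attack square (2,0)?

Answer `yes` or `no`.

Op 1: place WB@(1,1)
Op 2: place WR@(2,1)
Op 3: place WK@(1,3)
Op 4: place BQ@(2,2)
Op 5: place BK@(4,4)
Op 6: place BN@(3,0)
Op 7: place WQ@(2,4)
Op 8: place WK@(0,1)
Op 9: place WB@(0,2)
Per-piece attacks for W:
  WK@(0,1): attacks (0,2) (0,0) (1,1) (1,2) (1,0)
  WB@(0,2): attacks (1,3) (1,1) [ray(1,1) blocked at (1,3); ray(1,-1) blocked at (1,1)]
  WB@(1,1): attacks (2,2) (2,0) (0,2) (0,0) [ray(1,1) blocked at (2,2); ray(-1,1) blocked at (0,2)]
  WK@(1,3): attacks (1,4) (1,2) (2,3) (0,3) (2,4) (2,2) (0,4) (0,2)
  WR@(2,1): attacks (2,2) (2,0) (3,1) (4,1) (1,1) [ray(0,1) blocked at (2,2); ray(-1,0) blocked at (1,1)]
  WQ@(2,4): attacks (2,3) (2,2) (3,4) (4,4) (1,4) (0,4) (3,3) (4,2) (1,3) [ray(0,-1) blocked at (2,2); ray(1,0) blocked at (4,4); ray(-1,-1) blocked at (1,3)]
W attacks (2,0): yes

Answer: yes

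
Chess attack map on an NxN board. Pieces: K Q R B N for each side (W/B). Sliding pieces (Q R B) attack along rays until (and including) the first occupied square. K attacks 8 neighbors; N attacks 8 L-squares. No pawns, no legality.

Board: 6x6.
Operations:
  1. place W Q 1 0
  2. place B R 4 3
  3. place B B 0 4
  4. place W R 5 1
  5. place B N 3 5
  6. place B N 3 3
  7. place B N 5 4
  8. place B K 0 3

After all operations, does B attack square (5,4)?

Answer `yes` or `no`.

Answer: yes

Derivation:
Op 1: place WQ@(1,0)
Op 2: place BR@(4,3)
Op 3: place BB@(0,4)
Op 4: place WR@(5,1)
Op 5: place BN@(3,5)
Op 6: place BN@(3,3)
Op 7: place BN@(5,4)
Op 8: place BK@(0,3)
Per-piece attacks for B:
  BK@(0,3): attacks (0,4) (0,2) (1,3) (1,4) (1,2)
  BB@(0,4): attacks (1,5) (1,3) (2,2) (3,1) (4,0)
  BN@(3,3): attacks (4,5) (5,4) (2,5) (1,4) (4,1) (5,2) (2,1) (1,2)
  BN@(3,5): attacks (4,3) (5,4) (2,3) (1,4)
  BR@(4,3): attacks (4,4) (4,5) (4,2) (4,1) (4,0) (5,3) (3,3) [ray(-1,0) blocked at (3,3)]
  BN@(5,4): attacks (3,5) (4,2) (3,3)
B attacks (5,4): yes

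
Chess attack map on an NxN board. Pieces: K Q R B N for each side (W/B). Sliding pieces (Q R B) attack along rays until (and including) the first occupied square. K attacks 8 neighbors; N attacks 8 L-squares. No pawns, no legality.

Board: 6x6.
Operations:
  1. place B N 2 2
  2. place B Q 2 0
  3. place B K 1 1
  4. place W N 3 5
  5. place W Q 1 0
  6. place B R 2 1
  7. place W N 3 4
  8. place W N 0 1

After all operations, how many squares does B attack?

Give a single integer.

Op 1: place BN@(2,2)
Op 2: place BQ@(2,0)
Op 3: place BK@(1,1)
Op 4: place WN@(3,5)
Op 5: place WQ@(1,0)
Op 6: place BR@(2,1)
Op 7: place WN@(3,4)
Op 8: place WN@(0,1)
Per-piece attacks for B:
  BK@(1,1): attacks (1,2) (1,0) (2,1) (0,1) (2,2) (2,0) (0,2) (0,0)
  BQ@(2,0): attacks (2,1) (3,0) (4,0) (5,0) (1,0) (3,1) (4,2) (5,3) (1,1) [ray(0,1) blocked at (2,1); ray(-1,0) blocked at (1,0); ray(-1,1) blocked at (1,1)]
  BR@(2,1): attacks (2,2) (2,0) (3,1) (4,1) (5,1) (1,1) [ray(0,1) blocked at (2,2); ray(0,-1) blocked at (2,0); ray(-1,0) blocked at (1,1)]
  BN@(2,2): attacks (3,4) (4,3) (1,4) (0,3) (3,0) (4,1) (1,0) (0,1)
Union (21 distinct): (0,0) (0,1) (0,2) (0,3) (1,0) (1,1) (1,2) (1,4) (2,0) (2,1) (2,2) (3,0) (3,1) (3,4) (4,0) (4,1) (4,2) (4,3) (5,0) (5,1) (5,3)

Answer: 21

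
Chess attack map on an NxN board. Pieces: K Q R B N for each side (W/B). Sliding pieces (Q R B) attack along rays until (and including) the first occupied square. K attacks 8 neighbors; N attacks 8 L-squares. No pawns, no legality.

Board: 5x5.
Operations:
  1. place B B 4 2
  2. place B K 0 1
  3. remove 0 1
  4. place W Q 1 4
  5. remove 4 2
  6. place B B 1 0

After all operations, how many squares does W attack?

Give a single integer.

Answer: 12

Derivation:
Op 1: place BB@(4,2)
Op 2: place BK@(0,1)
Op 3: remove (0,1)
Op 4: place WQ@(1,4)
Op 5: remove (4,2)
Op 6: place BB@(1,0)
Per-piece attacks for W:
  WQ@(1,4): attacks (1,3) (1,2) (1,1) (1,0) (2,4) (3,4) (4,4) (0,4) (2,3) (3,2) (4,1) (0,3) [ray(0,-1) blocked at (1,0)]
Union (12 distinct): (0,3) (0,4) (1,0) (1,1) (1,2) (1,3) (2,3) (2,4) (3,2) (3,4) (4,1) (4,4)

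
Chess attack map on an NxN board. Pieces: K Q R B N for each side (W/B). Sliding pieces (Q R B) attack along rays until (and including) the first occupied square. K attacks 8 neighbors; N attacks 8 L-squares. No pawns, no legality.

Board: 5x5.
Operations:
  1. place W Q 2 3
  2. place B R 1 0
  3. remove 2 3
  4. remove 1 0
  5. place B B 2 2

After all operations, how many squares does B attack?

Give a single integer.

Answer: 8

Derivation:
Op 1: place WQ@(2,3)
Op 2: place BR@(1,0)
Op 3: remove (2,3)
Op 4: remove (1,0)
Op 5: place BB@(2,2)
Per-piece attacks for B:
  BB@(2,2): attacks (3,3) (4,4) (3,1) (4,0) (1,3) (0,4) (1,1) (0,0)
Union (8 distinct): (0,0) (0,4) (1,1) (1,3) (3,1) (3,3) (4,0) (4,4)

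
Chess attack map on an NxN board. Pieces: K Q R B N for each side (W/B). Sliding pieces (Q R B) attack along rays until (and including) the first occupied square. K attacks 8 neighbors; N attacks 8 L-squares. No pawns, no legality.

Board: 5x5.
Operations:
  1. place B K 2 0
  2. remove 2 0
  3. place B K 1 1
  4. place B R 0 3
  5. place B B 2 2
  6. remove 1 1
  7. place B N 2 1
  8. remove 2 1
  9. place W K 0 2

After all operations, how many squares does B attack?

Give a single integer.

Op 1: place BK@(2,0)
Op 2: remove (2,0)
Op 3: place BK@(1,1)
Op 4: place BR@(0,3)
Op 5: place BB@(2,2)
Op 6: remove (1,1)
Op 7: place BN@(2,1)
Op 8: remove (2,1)
Op 9: place WK@(0,2)
Per-piece attacks for B:
  BR@(0,3): attacks (0,4) (0,2) (1,3) (2,3) (3,3) (4,3) [ray(0,-1) blocked at (0,2)]
  BB@(2,2): attacks (3,3) (4,4) (3,1) (4,0) (1,3) (0,4) (1,1) (0,0)
Union (11 distinct): (0,0) (0,2) (0,4) (1,1) (1,3) (2,3) (3,1) (3,3) (4,0) (4,3) (4,4)

Answer: 11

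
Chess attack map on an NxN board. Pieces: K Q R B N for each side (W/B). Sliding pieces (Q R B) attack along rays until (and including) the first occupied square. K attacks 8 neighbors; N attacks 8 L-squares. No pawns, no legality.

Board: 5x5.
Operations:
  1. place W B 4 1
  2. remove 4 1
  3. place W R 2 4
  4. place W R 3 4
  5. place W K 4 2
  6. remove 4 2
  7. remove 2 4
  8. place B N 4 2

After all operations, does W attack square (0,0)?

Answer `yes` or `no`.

Answer: no

Derivation:
Op 1: place WB@(4,1)
Op 2: remove (4,1)
Op 3: place WR@(2,4)
Op 4: place WR@(3,4)
Op 5: place WK@(4,2)
Op 6: remove (4,2)
Op 7: remove (2,4)
Op 8: place BN@(4,2)
Per-piece attacks for W:
  WR@(3,4): attacks (3,3) (3,2) (3,1) (3,0) (4,4) (2,4) (1,4) (0,4)
W attacks (0,0): no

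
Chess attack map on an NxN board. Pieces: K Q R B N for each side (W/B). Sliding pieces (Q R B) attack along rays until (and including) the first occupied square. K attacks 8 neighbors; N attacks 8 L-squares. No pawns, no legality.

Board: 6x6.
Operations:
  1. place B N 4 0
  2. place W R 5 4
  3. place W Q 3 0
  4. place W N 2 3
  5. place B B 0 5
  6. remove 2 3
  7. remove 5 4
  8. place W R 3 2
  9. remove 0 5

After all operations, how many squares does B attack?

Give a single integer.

Answer: 3

Derivation:
Op 1: place BN@(4,0)
Op 2: place WR@(5,4)
Op 3: place WQ@(3,0)
Op 4: place WN@(2,3)
Op 5: place BB@(0,5)
Op 6: remove (2,3)
Op 7: remove (5,4)
Op 8: place WR@(3,2)
Op 9: remove (0,5)
Per-piece attacks for B:
  BN@(4,0): attacks (5,2) (3,2) (2,1)
Union (3 distinct): (2,1) (3,2) (5,2)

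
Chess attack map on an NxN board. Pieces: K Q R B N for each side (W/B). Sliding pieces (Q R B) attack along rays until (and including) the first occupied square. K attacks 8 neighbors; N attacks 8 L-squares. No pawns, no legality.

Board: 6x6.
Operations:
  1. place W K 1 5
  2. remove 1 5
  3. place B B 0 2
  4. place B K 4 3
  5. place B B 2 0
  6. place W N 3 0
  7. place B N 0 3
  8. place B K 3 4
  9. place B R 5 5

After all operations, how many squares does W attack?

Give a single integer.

Answer: 4

Derivation:
Op 1: place WK@(1,5)
Op 2: remove (1,5)
Op 3: place BB@(0,2)
Op 4: place BK@(4,3)
Op 5: place BB@(2,0)
Op 6: place WN@(3,0)
Op 7: place BN@(0,3)
Op 8: place BK@(3,4)
Op 9: place BR@(5,5)
Per-piece attacks for W:
  WN@(3,0): attacks (4,2) (5,1) (2,2) (1,1)
Union (4 distinct): (1,1) (2,2) (4,2) (5,1)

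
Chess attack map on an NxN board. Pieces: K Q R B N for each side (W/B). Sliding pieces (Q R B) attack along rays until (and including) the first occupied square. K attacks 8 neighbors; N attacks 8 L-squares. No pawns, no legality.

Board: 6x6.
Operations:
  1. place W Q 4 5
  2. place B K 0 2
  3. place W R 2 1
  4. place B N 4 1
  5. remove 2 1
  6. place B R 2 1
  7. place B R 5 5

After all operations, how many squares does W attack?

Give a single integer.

Answer: 14

Derivation:
Op 1: place WQ@(4,5)
Op 2: place BK@(0,2)
Op 3: place WR@(2,1)
Op 4: place BN@(4,1)
Op 5: remove (2,1)
Op 6: place BR@(2,1)
Op 7: place BR@(5,5)
Per-piece attacks for W:
  WQ@(4,5): attacks (4,4) (4,3) (4,2) (4,1) (5,5) (3,5) (2,5) (1,5) (0,5) (5,4) (3,4) (2,3) (1,2) (0,1) [ray(0,-1) blocked at (4,1); ray(1,0) blocked at (5,5)]
Union (14 distinct): (0,1) (0,5) (1,2) (1,5) (2,3) (2,5) (3,4) (3,5) (4,1) (4,2) (4,3) (4,4) (5,4) (5,5)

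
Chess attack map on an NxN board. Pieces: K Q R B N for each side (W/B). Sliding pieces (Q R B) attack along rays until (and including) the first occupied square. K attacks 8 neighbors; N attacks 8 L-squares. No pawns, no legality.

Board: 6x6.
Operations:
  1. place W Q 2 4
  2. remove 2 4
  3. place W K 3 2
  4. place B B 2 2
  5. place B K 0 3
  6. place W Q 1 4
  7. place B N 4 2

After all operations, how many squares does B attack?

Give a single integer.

Op 1: place WQ@(2,4)
Op 2: remove (2,4)
Op 3: place WK@(3,2)
Op 4: place BB@(2,2)
Op 5: place BK@(0,3)
Op 6: place WQ@(1,4)
Op 7: place BN@(4,2)
Per-piece attacks for B:
  BK@(0,3): attacks (0,4) (0,2) (1,3) (1,4) (1,2)
  BB@(2,2): attacks (3,3) (4,4) (5,5) (3,1) (4,0) (1,3) (0,4) (1,1) (0,0)
  BN@(4,2): attacks (5,4) (3,4) (2,3) (5,0) (3,0) (2,1)
Union (18 distinct): (0,0) (0,2) (0,4) (1,1) (1,2) (1,3) (1,4) (2,1) (2,3) (3,0) (3,1) (3,3) (3,4) (4,0) (4,4) (5,0) (5,4) (5,5)

Answer: 18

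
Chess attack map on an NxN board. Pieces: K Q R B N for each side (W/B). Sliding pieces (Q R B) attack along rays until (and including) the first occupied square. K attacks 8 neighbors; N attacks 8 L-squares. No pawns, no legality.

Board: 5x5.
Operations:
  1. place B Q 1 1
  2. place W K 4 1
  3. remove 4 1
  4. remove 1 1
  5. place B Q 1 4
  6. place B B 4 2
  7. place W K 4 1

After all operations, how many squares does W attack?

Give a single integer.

Answer: 5

Derivation:
Op 1: place BQ@(1,1)
Op 2: place WK@(4,1)
Op 3: remove (4,1)
Op 4: remove (1,1)
Op 5: place BQ@(1,4)
Op 6: place BB@(4,2)
Op 7: place WK@(4,1)
Per-piece attacks for W:
  WK@(4,1): attacks (4,2) (4,0) (3,1) (3,2) (3,0)
Union (5 distinct): (3,0) (3,1) (3,2) (4,0) (4,2)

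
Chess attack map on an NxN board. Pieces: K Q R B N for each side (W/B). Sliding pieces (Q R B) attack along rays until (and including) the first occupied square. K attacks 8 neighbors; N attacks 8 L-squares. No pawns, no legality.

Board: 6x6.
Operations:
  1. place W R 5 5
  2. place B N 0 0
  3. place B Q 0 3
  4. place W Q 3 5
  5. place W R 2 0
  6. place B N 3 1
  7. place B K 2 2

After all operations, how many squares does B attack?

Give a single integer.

Op 1: place WR@(5,5)
Op 2: place BN@(0,0)
Op 3: place BQ@(0,3)
Op 4: place WQ@(3,5)
Op 5: place WR@(2,0)
Op 6: place BN@(3,1)
Op 7: place BK@(2,2)
Per-piece attacks for B:
  BN@(0,0): attacks (1,2) (2,1)
  BQ@(0,3): attacks (0,4) (0,5) (0,2) (0,1) (0,0) (1,3) (2,3) (3,3) (4,3) (5,3) (1,4) (2,5) (1,2) (2,1) (3,0) [ray(0,-1) blocked at (0,0)]
  BK@(2,2): attacks (2,3) (2,1) (3,2) (1,2) (3,3) (3,1) (1,3) (1,1)
  BN@(3,1): attacks (4,3) (5,2) (2,3) (1,2) (5,0) (1,0)
Union (21 distinct): (0,0) (0,1) (0,2) (0,4) (0,5) (1,0) (1,1) (1,2) (1,3) (1,4) (2,1) (2,3) (2,5) (3,0) (3,1) (3,2) (3,3) (4,3) (5,0) (5,2) (5,3)

Answer: 21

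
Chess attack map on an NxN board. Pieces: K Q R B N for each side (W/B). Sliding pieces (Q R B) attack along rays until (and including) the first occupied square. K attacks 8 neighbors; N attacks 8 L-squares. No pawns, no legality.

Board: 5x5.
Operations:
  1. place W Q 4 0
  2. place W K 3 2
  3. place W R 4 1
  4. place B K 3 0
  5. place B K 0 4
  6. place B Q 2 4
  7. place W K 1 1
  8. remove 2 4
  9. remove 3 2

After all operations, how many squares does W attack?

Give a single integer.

Op 1: place WQ@(4,0)
Op 2: place WK@(3,2)
Op 3: place WR@(4,1)
Op 4: place BK@(3,0)
Op 5: place BK@(0,4)
Op 6: place BQ@(2,4)
Op 7: place WK@(1,1)
Op 8: remove (2,4)
Op 9: remove (3,2)
Per-piece attacks for W:
  WK@(1,1): attacks (1,2) (1,0) (2,1) (0,1) (2,2) (2,0) (0,2) (0,0)
  WQ@(4,0): attacks (4,1) (3,0) (3,1) (2,2) (1,3) (0,4) [ray(0,1) blocked at (4,1); ray(-1,0) blocked at (3,0); ray(-1,1) blocked at (0,4)]
  WR@(4,1): attacks (4,2) (4,3) (4,4) (4,0) (3,1) (2,1) (1,1) [ray(0,-1) blocked at (4,0); ray(-1,0) blocked at (1,1)]
Union (18 distinct): (0,0) (0,1) (0,2) (0,4) (1,0) (1,1) (1,2) (1,3) (2,0) (2,1) (2,2) (3,0) (3,1) (4,0) (4,1) (4,2) (4,3) (4,4)

Answer: 18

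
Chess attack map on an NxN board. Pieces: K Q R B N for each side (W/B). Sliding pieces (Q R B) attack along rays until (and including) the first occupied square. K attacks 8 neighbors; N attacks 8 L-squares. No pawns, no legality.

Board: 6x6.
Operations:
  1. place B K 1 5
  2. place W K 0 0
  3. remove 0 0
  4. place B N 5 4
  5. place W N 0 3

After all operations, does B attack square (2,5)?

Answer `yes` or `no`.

Answer: yes

Derivation:
Op 1: place BK@(1,5)
Op 2: place WK@(0,0)
Op 3: remove (0,0)
Op 4: place BN@(5,4)
Op 5: place WN@(0,3)
Per-piece attacks for B:
  BK@(1,5): attacks (1,4) (2,5) (0,5) (2,4) (0,4)
  BN@(5,4): attacks (3,5) (4,2) (3,3)
B attacks (2,5): yes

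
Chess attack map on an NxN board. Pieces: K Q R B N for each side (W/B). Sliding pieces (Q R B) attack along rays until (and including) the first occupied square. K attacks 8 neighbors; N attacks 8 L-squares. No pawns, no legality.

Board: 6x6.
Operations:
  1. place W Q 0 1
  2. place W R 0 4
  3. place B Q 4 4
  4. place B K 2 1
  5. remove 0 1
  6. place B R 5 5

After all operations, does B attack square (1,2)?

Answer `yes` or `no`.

Answer: yes

Derivation:
Op 1: place WQ@(0,1)
Op 2: place WR@(0,4)
Op 3: place BQ@(4,4)
Op 4: place BK@(2,1)
Op 5: remove (0,1)
Op 6: place BR@(5,5)
Per-piece attacks for B:
  BK@(2,1): attacks (2,2) (2,0) (3,1) (1,1) (3,2) (3,0) (1,2) (1,0)
  BQ@(4,4): attacks (4,5) (4,3) (4,2) (4,1) (4,0) (5,4) (3,4) (2,4) (1,4) (0,4) (5,5) (5,3) (3,5) (3,3) (2,2) (1,1) (0,0) [ray(-1,0) blocked at (0,4); ray(1,1) blocked at (5,5)]
  BR@(5,5): attacks (5,4) (5,3) (5,2) (5,1) (5,0) (4,5) (3,5) (2,5) (1,5) (0,5)
B attacks (1,2): yes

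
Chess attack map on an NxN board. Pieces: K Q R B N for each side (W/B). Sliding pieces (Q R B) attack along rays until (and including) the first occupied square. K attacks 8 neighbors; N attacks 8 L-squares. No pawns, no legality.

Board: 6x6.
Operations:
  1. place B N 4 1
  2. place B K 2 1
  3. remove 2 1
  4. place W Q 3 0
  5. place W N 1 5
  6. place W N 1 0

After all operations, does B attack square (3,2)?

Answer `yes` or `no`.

Answer: no

Derivation:
Op 1: place BN@(4,1)
Op 2: place BK@(2,1)
Op 3: remove (2,1)
Op 4: place WQ@(3,0)
Op 5: place WN@(1,5)
Op 6: place WN@(1,0)
Per-piece attacks for B:
  BN@(4,1): attacks (5,3) (3,3) (2,2) (2,0)
B attacks (3,2): no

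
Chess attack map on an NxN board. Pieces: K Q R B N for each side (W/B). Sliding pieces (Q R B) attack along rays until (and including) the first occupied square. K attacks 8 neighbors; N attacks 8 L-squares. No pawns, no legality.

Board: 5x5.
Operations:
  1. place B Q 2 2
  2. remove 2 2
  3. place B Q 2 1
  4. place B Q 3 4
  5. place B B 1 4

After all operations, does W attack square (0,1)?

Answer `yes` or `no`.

Answer: no

Derivation:
Op 1: place BQ@(2,2)
Op 2: remove (2,2)
Op 3: place BQ@(2,1)
Op 4: place BQ@(3,4)
Op 5: place BB@(1,4)
Per-piece attacks for W:
W attacks (0,1): no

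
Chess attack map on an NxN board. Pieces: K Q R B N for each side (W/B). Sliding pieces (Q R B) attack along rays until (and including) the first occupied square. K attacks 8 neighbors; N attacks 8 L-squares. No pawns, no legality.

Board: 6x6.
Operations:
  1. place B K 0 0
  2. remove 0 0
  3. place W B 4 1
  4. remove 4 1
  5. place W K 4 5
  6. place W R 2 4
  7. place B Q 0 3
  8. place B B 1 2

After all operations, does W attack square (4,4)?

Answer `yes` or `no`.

Answer: yes

Derivation:
Op 1: place BK@(0,0)
Op 2: remove (0,0)
Op 3: place WB@(4,1)
Op 4: remove (4,1)
Op 5: place WK@(4,5)
Op 6: place WR@(2,4)
Op 7: place BQ@(0,3)
Op 8: place BB@(1,2)
Per-piece attacks for W:
  WR@(2,4): attacks (2,5) (2,3) (2,2) (2,1) (2,0) (3,4) (4,4) (5,4) (1,4) (0,4)
  WK@(4,5): attacks (4,4) (5,5) (3,5) (5,4) (3,4)
W attacks (4,4): yes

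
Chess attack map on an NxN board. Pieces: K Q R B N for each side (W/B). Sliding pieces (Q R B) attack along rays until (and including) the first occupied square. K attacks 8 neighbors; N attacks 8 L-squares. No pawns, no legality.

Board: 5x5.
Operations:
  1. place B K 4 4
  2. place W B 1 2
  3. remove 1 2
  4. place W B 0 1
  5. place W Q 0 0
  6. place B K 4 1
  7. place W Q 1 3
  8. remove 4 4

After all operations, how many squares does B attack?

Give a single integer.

Op 1: place BK@(4,4)
Op 2: place WB@(1,2)
Op 3: remove (1,2)
Op 4: place WB@(0,1)
Op 5: place WQ@(0,0)
Op 6: place BK@(4,1)
Op 7: place WQ@(1,3)
Op 8: remove (4,4)
Per-piece attacks for B:
  BK@(4,1): attacks (4,2) (4,0) (3,1) (3,2) (3,0)
Union (5 distinct): (3,0) (3,1) (3,2) (4,0) (4,2)

Answer: 5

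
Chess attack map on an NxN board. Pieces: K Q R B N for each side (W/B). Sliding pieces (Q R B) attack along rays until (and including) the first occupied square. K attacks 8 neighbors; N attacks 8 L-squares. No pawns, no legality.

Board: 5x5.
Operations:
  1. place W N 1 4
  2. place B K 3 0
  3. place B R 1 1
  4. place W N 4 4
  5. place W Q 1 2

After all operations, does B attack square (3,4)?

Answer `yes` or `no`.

Answer: no

Derivation:
Op 1: place WN@(1,4)
Op 2: place BK@(3,0)
Op 3: place BR@(1,1)
Op 4: place WN@(4,4)
Op 5: place WQ@(1,2)
Per-piece attacks for B:
  BR@(1,1): attacks (1,2) (1,0) (2,1) (3,1) (4,1) (0,1) [ray(0,1) blocked at (1,2)]
  BK@(3,0): attacks (3,1) (4,0) (2,0) (4,1) (2,1)
B attacks (3,4): no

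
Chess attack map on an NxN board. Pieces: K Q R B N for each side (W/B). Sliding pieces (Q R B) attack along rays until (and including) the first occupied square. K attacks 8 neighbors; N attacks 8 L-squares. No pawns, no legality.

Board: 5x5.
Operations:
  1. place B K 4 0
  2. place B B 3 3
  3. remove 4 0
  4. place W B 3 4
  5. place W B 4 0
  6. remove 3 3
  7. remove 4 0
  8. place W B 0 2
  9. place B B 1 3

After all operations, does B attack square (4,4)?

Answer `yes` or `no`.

Op 1: place BK@(4,0)
Op 2: place BB@(3,3)
Op 3: remove (4,0)
Op 4: place WB@(3,4)
Op 5: place WB@(4,0)
Op 6: remove (3,3)
Op 7: remove (4,0)
Op 8: place WB@(0,2)
Op 9: place BB@(1,3)
Per-piece attacks for B:
  BB@(1,3): attacks (2,4) (2,2) (3,1) (4,0) (0,4) (0,2) [ray(-1,-1) blocked at (0,2)]
B attacks (4,4): no

Answer: no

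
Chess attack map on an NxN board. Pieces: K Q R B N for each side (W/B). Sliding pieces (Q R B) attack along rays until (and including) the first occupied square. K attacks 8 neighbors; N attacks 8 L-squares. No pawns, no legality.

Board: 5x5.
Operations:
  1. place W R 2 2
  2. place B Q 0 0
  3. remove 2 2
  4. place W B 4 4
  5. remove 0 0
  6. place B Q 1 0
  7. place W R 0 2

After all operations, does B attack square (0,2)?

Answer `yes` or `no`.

Op 1: place WR@(2,2)
Op 2: place BQ@(0,0)
Op 3: remove (2,2)
Op 4: place WB@(4,4)
Op 5: remove (0,0)
Op 6: place BQ@(1,0)
Op 7: place WR@(0,2)
Per-piece attacks for B:
  BQ@(1,0): attacks (1,1) (1,2) (1,3) (1,4) (2,0) (3,0) (4,0) (0,0) (2,1) (3,2) (4,3) (0,1)
B attacks (0,2): no

Answer: no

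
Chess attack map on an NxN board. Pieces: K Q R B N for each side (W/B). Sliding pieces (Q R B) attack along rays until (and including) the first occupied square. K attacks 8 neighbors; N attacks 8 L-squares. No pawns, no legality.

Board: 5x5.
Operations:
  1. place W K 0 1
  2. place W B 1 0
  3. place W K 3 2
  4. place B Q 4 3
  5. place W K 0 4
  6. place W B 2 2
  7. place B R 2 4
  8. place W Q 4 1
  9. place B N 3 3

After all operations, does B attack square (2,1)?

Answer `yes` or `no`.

Op 1: place WK@(0,1)
Op 2: place WB@(1,0)
Op 3: place WK@(3,2)
Op 4: place BQ@(4,3)
Op 5: place WK@(0,4)
Op 6: place WB@(2,2)
Op 7: place BR@(2,4)
Op 8: place WQ@(4,1)
Op 9: place BN@(3,3)
Per-piece attacks for B:
  BR@(2,4): attacks (2,3) (2,2) (3,4) (4,4) (1,4) (0,4) [ray(0,-1) blocked at (2,2); ray(-1,0) blocked at (0,4)]
  BN@(3,3): attacks (1,4) (4,1) (2,1) (1,2)
  BQ@(4,3): attacks (4,4) (4,2) (4,1) (3,3) (3,4) (3,2) [ray(0,-1) blocked at (4,1); ray(-1,0) blocked at (3,3); ray(-1,-1) blocked at (3,2)]
B attacks (2,1): yes

Answer: yes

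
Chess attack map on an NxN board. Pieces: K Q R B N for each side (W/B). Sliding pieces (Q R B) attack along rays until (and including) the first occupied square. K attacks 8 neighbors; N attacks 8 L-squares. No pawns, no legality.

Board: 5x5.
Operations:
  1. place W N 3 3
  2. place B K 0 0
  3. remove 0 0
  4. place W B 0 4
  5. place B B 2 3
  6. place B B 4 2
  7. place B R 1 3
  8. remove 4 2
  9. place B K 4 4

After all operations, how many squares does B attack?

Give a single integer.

Op 1: place WN@(3,3)
Op 2: place BK@(0,0)
Op 3: remove (0,0)
Op 4: place WB@(0,4)
Op 5: place BB@(2,3)
Op 6: place BB@(4,2)
Op 7: place BR@(1,3)
Op 8: remove (4,2)
Op 9: place BK@(4,4)
Per-piece attacks for B:
  BR@(1,3): attacks (1,4) (1,2) (1,1) (1,0) (2,3) (0,3) [ray(1,0) blocked at (2,3)]
  BB@(2,3): attacks (3,4) (3,2) (4,1) (1,4) (1,2) (0,1)
  BK@(4,4): attacks (4,3) (3,4) (3,3)
Union (12 distinct): (0,1) (0,3) (1,0) (1,1) (1,2) (1,4) (2,3) (3,2) (3,3) (3,4) (4,1) (4,3)

Answer: 12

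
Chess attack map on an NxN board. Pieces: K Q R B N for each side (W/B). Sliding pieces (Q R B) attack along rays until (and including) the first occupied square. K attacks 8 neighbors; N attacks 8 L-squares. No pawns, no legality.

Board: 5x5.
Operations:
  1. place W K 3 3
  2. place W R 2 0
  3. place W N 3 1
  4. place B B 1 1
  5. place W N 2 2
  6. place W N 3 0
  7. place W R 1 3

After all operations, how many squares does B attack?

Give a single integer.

Op 1: place WK@(3,3)
Op 2: place WR@(2,0)
Op 3: place WN@(3,1)
Op 4: place BB@(1,1)
Op 5: place WN@(2,2)
Op 6: place WN@(3,0)
Op 7: place WR@(1,3)
Per-piece attacks for B:
  BB@(1,1): attacks (2,2) (2,0) (0,2) (0,0) [ray(1,1) blocked at (2,2); ray(1,-1) blocked at (2,0)]
Union (4 distinct): (0,0) (0,2) (2,0) (2,2)

Answer: 4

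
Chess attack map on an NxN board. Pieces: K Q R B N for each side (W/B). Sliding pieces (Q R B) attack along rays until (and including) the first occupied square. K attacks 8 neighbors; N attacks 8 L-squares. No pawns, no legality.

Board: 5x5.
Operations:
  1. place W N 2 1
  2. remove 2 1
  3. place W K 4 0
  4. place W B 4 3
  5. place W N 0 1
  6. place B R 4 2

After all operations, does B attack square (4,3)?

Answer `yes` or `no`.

Answer: yes

Derivation:
Op 1: place WN@(2,1)
Op 2: remove (2,1)
Op 3: place WK@(4,0)
Op 4: place WB@(4,3)
Op 5: place WN@(0,1)
Op 6: place BR@(4,2)
Per-piece attacks for B:
  BR@(4,2): attacks (4,3) (4,1) (4,0) (3,2) (2,2) (1,2) (0,2) [ray(0,1) blocked at (4,3); ray(0,-1) blocked at (4,0)]
B attacks (4,3): yes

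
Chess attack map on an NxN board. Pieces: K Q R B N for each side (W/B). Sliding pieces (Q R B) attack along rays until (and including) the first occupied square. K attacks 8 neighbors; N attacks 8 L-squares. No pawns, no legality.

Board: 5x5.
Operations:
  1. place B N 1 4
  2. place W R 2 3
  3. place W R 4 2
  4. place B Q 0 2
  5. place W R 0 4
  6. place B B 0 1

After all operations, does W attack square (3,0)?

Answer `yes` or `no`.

Op 1: place BN@(1,4)
Op 2: place WR@(2,3)
Op 3: place WR@(4,2)
Op 4: place BQ@(0,2)
Op 5: place WR@(0,4)
Op 6: place BB@(0,1)
Per-piece attacks for W:
  WR@(0,4): attacks (0,3) (0,2) (1,4) [ray(0,-1) blocked at (0,2); ray(1,0) blocked at (1,4)]
  WR@(2,3): attacks (2,4) (2,2) (2,1) (2,0) (3,3) (4,3) (1,3) (0,3)
  WR@(4,2): attacks (4,3) (4,4) (4,1) (4,0) (3,2) (2,2) (1,2) (0,2) [ray(-1,0) blocked at (0,2)]
W attacks (3,0): no

Answer: no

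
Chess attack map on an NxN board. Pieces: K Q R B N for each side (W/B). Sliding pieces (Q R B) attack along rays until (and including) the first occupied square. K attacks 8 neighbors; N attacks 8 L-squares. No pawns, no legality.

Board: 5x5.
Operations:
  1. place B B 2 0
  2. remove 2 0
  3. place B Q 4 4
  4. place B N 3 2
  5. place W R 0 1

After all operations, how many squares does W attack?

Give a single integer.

Answer: 8

Derivation:
Op 1: place BB@(2,0)
Op 2: remove (2,0)
Op 3: place BQ@(4,4)
Op 4: place BN@(3,2)
Op 5: place WR@(0,1)
Per-piece attacks for W:
  WR@(0,1): attacks (0,2) (0,3) (0,4) (0,0) (1,1) (2,1) (3,1) (4,1)
Union (8 distinct): (0,0) (0,2) (0,3) (0,4) (1,1) (2,1) (3,1) (4,1)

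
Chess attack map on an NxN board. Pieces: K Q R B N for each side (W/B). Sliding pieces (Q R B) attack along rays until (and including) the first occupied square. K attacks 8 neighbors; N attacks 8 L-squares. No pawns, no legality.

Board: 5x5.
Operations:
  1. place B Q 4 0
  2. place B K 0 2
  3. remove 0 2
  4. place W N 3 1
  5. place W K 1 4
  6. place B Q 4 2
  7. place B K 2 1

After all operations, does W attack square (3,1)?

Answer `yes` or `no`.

Op 1: place BQ@(4,0)
Op 2: place BK@(0,2)
Op 3: remove (0,2)
Op 4: place WN@(3,1)
Op 5: place WK@(1,4)
Op 6: place BQ@(4,2)
Op 7: place BK@(2,1)
Per-piece attacks for W:
  WK@(1,4): attacks (1,3) (2,4) (0,4) (2,3) (0,3)
  WN@(3,1): attacks (4,3) (2,3) (1,2) (1,0)
W attacks (3,1): no

Answer: no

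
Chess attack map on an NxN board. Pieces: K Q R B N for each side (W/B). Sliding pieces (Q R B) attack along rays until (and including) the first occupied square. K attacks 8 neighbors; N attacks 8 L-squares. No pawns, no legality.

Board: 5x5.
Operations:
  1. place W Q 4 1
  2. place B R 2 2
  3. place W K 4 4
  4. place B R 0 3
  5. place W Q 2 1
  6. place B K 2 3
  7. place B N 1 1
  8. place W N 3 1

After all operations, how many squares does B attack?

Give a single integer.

Answer: 17

Derivation:
Op 1: place WQ@(4,1)
Op 2: place BR@(2,2)
Op 3: place WK@(4,4)
Op 4: place BR@(0,3)
Op 5: place WQ@(2,1)
Op 6: place BK@(2,3)
Op 7: place BN@(1,1)
Op 8: place WN@(3,1)
Per-piece attacks for B:
  BR@(0,3): attacks (0,4) (0,2) (0,1) (0,0) (1,3) (2,3) [ray(1,0) blocked at (2,3)]
  BN@(1,1): attacks (2,3) (3,2) (0,3) (3,0)
  BR@(2,2): attacks (2,3) (2,1) (3,2) (4,2) (1,2) (0,2) [ray(0,1) blocked at (2,3); ray(0,-1) blocked at (2,1)]
  BK@(2,3): attacks (2,4) (2,2) (3,3) (1,3) (3,4) (3,2) (1,4) (1,2)
Union (17 distinct): (0,0) (0,1) (0,2) (0,3) (0,4) (1,2) (1,3) (1,4) (2,1) (2,2) (2,3) (2,4) (3,0) (3,2) (3,3) (3,4) (4,2)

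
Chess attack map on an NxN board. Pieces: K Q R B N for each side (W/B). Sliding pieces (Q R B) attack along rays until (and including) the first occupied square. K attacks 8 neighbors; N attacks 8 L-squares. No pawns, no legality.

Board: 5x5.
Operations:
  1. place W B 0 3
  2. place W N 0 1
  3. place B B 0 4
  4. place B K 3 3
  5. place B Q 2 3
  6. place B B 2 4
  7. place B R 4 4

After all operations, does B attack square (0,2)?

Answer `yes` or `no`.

Op 1: place WB@(0,3)
Op 2: place WN@(0,1)
Op 3: place BB@(0,4)
Op 4: place BK@(3,3)
Op 5: place BQ@(2,3)
Op 6: place BB@(2,4)
Op 7: place BR@(4,4)
Per-piece attacks for B:
  BB@(0,4): attacks (1,3) (2,2) (3,1) (4,0)
  BQ@(2,3): attacks (2,4) (2,2) (2,1) (2,0) (3,3) (1,3) (0,3) (3,4) (3,2) (4,1) (1,4) (1,2) (0,1) [ray(0,1) blocked at (2,4); ray(1,0) blocked at (3,3); ray(-1,0) blocked at (0,3); ray(-1,-1) blocked at (0,1)]
  BB@(2,4): attacks (3,3) (1,3) (0,2) [ray(1,-1) blocked at (3,3)]
  BK@(3,3): attacks (3,4) (3,2) (4,3) (2,3) (4,4) (4,2) (2,4) (2,2)
  BR@(4,4): attacks (4,3) (4,2) (4,1) (4,0) (3,4) (2,4) [ray(-1,0) blocked at (2,4)]
B attacks (0,2): yes

Answer: yes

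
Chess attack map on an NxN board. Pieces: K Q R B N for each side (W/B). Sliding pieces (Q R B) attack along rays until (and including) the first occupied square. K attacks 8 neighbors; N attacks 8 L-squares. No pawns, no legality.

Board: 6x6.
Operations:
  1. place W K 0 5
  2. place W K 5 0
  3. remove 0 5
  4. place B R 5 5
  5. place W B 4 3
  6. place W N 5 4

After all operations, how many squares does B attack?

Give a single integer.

Answer: 6

Derivation:
Op 1: place WK@(0,5)
Op 2: place WK@(5,0)
Op 3: remove (0,5)
Op 4: place BR@(5,5)
Op 5: place WB@(4,3)
Op 6: place WN@(5,4)
Per-piece attacks for B:
  BR@(5,5): attacks (5,4) (4,5) (3,5) (2,5) (1,5) (0,5) [ray(0,-1) blocked at (5,4)]
Union (6 distinct): (0,5) (1,5) (2,5) (3,5) (4,5) (5,4)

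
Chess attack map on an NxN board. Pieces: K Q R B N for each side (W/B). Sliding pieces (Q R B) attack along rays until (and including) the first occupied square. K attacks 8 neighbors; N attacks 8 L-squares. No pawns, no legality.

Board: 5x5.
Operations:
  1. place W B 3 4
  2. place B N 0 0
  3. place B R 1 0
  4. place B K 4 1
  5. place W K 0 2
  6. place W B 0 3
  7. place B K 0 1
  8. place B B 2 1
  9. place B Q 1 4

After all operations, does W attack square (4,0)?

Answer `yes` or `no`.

Op 1: place WB@(3,4)
Op 2: place BN@(0,0)
Op 3: place BR@(1,0)
Op 4: place BK@(4,1)
Op 5: place WK@(0,2)
Op 6: place WB@(0,3)
Op 7: place BK@(0,1)
Op 8: place BB@(2,1)
Op 9: place BQ@(1,4)
Per-piece attacks for W:
  WK@(0,2): attacks (0,3) (0,1) (1,2) (1,3) (1,1)
  WB@(0,3): attacks (1,4) (1,2) (2,1) [ray(1,1) blocked at (1,4); ray(1,-1) blocked at (2,1)]
  WB@(3,4): attacks (4,3) (2,3) (1,2) (0,1) [ray(-1,-1) blocked at (0,1)]
W attacks (4,0): no

Answer: no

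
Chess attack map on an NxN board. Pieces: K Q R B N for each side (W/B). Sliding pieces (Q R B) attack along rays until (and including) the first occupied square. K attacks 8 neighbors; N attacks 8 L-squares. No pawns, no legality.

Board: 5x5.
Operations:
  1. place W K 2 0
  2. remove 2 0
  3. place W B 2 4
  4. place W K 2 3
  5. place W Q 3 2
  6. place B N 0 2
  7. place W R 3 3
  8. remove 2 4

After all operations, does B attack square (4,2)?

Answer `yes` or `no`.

Op 1: place WK@(2,0)
Op 2: remove (2,0)
Op 3: place WB@(2,4)
Op 4: place WK@(2,3)
Op 5: place WQ@(3,2)
Op 6: place BN@(0,2)
Op 7: place WR@(3,3)
Op 8: remove (2,4)
Per-piece attacks for B:
  BN@(0,2): attacks (1,4) (2,3) (1,0) (2,1)
B attacks (4,2): no

Answer: no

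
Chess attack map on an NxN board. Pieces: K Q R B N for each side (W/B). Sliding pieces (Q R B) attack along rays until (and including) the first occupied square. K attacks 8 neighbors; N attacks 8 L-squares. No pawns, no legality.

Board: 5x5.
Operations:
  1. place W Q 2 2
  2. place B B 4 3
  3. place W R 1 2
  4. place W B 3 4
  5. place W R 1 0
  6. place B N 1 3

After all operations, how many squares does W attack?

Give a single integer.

Answer: 19

Derivation:
Op 1: place WQ@(2,2)
Op 2: place BB@(4,3)
Op 3: place WR@(1,2)
Op 4: place WB@(3,4)
Op 5: place WR@(1,0)
Op 6: place BN@(1,3)
Per-piece attacks for W:
  WR@(1,0): attacks (1,1) (1,2) (2,0) (3,0) (4,0) (0,0) [ray(0,1) blocked at (1,2)]
  WR@(1,2): attacks (1,3) (1,1) (1,0) (2,2) (0,2) [ray(0,1) blocked at (1,3); ray(0,-1) blocked at (1,0); ray(1,0) blocked at (2,2)]
  WQ@(2,2): attacks (2,3) (2,4) (2,1) (2,0) (3,2) (4,2) (1,2) (3,3) (4,4) (3,1) (4,0) (1,3) (1,1) (0,0) [ray(-1,0) blocked at (1,2); ray(-1,1) blocked at (1,3)]
  WB@(3,4): attacks (4,3) (2,3) (1,2) [ray(1,-1) blocked at (4,3); ray(-1,-1) blocked at (1,2)]
Union (19 distinct): (0,0) (0,2) (1,0) (1,1) (1,2) (1,3) (2,0) (2,1) (2,2) (2,3) (2,4) (3,0) (3,1) (3,2) (3,3) (4,0) (4,2) (4,3) (4,4)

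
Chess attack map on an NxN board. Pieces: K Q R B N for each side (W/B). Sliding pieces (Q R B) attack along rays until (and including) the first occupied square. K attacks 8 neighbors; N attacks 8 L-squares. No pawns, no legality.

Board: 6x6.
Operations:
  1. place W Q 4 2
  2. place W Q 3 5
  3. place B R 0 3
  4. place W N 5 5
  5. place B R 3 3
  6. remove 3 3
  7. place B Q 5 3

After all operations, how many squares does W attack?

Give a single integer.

Op 1: place WQ@(4,2)
Op 2: place WQ@(3,5)
Op 3: place BR@(0,3)
Op 4: place WN@(5,5)
Op 5: place BR@(3,3)
Op 6: remove (3,3)
Op 7: place BQ@(5,3)
Per-piece attacks for W:
  WQ@(3,5): attacks (3,4) (3,3) (3,2) (3,1) (3,0) (4,5) (5,5) (2,5) (1,5) (0,5) (4,4) (5,3) (2,4) (1,3) (0,2) [ray(1,0) blocked at (5,5); ray(1,-1) blocked at (5,3)]
  WQ@(4,2): attacks (4,3) (4,4) (4,5) (4,1) (4,0) (5,2) (3,2) (2,2) (1,2) (0,2) (5,3) (5,1) (3,3) (2,4) (1,5) (3,1) (2,0) [ray(1,1) blocked at (5,3)]
  WN@(5,5): attacks (4,3) (3,4)
Union (23 distinct): (0,2) (0,5) (1,2) (1,3) (1,5) (2,0) (2,2) (2,4) (2,5) (3,0) (3,1) (3,2) (3,3) (3,4) (4,0) (4,1) (4,3) (4,4) (4,5) (5,1) (5,2) (5,3) (5,5)

Answer: 23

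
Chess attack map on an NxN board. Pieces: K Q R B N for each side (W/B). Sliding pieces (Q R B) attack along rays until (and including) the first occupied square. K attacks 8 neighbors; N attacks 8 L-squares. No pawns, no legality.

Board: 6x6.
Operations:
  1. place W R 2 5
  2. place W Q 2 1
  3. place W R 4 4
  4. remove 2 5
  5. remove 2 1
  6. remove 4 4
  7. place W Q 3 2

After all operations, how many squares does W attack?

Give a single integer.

Op 1: place WR@(2,5)
Op 2: place WQ@(2,1)
Op 3: place WR@(4,4)
Op 4: remove (2,5)
Op 5: remove (2,1)
Op 6: remove (4,4)
Op 7: place WQ@(3,2)
Per-piece attacks for W:
  WQ@(3,2): attacks (3,3) (3,4) (3,5) (3,1) (3,0) (4,2) (5,2) (2,2) (1,2) (0,2) (4,3) (5,4) (4,1) (5,0) (2,3) (1,4) (0,5) (2,1) (1,0)
Union (19 distinct): (0,2) (0,5) (1,0) (1,2) (1,4) (2,1) (2,2) (2,3) (3,0) (3,1) (3,3) (3,4) (3,5) (4,1) (4,2) (4,3) (5,0) (5,2) (5,4)

Answer: 19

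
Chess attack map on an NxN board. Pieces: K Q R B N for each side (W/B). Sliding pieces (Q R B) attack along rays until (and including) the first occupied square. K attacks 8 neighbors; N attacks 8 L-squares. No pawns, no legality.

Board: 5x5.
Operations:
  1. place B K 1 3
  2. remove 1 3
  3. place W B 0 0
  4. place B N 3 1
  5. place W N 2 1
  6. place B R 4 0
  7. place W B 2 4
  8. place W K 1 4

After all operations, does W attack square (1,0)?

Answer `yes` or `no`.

Op 1: place BK@(1,3)
Op 2: remove (1,3)
Op 3: place WB@(0,0)
Op 4: place BN@(3,1)
Op 5: place WN@(2,1)
Op 6: place BR@(4,0)
Op 7: place WB@(2,4)
Op 8: place WK@(1,4)
Per-piece attacks for W:
  WB@(0,0): attacks (1,1) (2,2) (3,3) (4,4)
  WK@(1,4): attacks (1,3) (2,4) (0,4) (2,3) (0,3)
  WN@(2,1): attacks (3,3) (4,2) (1,3) (0,2) (4,0) (0,0)
  WB@(2,4): attacks (3,3) (4,2) (1,3) (0,2)
W attacks (1,0): no

Answer: no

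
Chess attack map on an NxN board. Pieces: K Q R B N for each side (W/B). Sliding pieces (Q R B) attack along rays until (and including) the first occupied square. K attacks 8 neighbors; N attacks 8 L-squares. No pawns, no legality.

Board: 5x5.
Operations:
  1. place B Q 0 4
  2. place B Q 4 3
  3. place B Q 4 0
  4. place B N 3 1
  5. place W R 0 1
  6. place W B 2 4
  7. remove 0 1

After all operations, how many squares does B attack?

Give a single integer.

Op 1: place BQ@(0,4)
Op 2: place BQ@(4,3)
Op 3: place BQ@(4,0)
Op 4: place BN@(3,1)
Op 5: place WR@(0,1)
Op 6: place WB@(2,4)
Op 7: remove (0,1)
Per-piece attacks for B:
  BQ@(0,4): attacks (0,3) (0,2) (0,1) (0,0) (1,4) (2,4) (1,3) (2,2) (3,1) [ray(1,0) blocked at (2,4); ray(1,-1) blocked at (3,1)]
  BN@(3,1): attacks (4,3) (2,3) (1,2) (1,0)
  BQ@(4,0): attacks (4,1) (4,2) (4,3) (3,0) (2,0) (1,0) (0,0) (3,1) [ray(0,1) blocked at (4,3); ray(-1,1) blocked at (3,1)]
  BQ@(4,3): attacks (4,4) (4,2) (4,1) (4,0) (3,3) (2,3) (1,3) (0,3) (3,4) (3,2) (2,1) (1,0) [ray(0,-1) blocked at (4,0)]
Union (23 distinct): (0,0) (0,1) (0,2) (0,3) (1,0) (1,2) (1,3) (1,4) (2,0) (2,1) (2,2) (2,3) (2,4) (3,0) (3,1) (3,2) (3,3) (3,4) (4,0) (4,1) (4,2) (4,3) (4,4)

Answer: 23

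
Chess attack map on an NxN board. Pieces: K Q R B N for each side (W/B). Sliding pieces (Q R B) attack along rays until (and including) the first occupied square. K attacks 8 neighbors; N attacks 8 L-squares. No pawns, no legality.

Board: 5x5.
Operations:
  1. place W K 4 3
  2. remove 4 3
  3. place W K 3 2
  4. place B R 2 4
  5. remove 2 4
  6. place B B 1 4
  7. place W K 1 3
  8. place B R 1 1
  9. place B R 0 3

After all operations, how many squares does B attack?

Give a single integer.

Answer: 13

Derivation:
Op 1: place WK@(4,3)
Op 2: remove (4,3)
Op 3: place WK@(3,2)
Op 4: place BR@(2,4)
Op 5: remove (2,4)
Op 6: place BB@(1,4)
Op 7: place WK@(1,3)
Op 8: place BR@(1,1)
Op 9: place BR@(0,3)
Per-piece attacks for B:
  BR@(0,3): attacks (0,4) (0,2) (0,1) (0,0) (1,3) [ray(1,0) blocked at (1,3)]
  BR@(1,1): attacks (1,2) (1,3) (1,0) (2,1) (3,1) (4,1) (0,1) [ray(0,1) blocked at (1,3)]
  BB@(1,4): attacks (2,3) (3,2) (0,3) [ray(1,-1) blocked at (3,2); ray(-1,-1) blocked at (0,3)]
Union (13 distinct): (0,0) (0,1) (0,2) (0,3) (0,4) (1,0) (1,2) (1,3) (2,1) (2,3) (3,1) (3,2) (4,1)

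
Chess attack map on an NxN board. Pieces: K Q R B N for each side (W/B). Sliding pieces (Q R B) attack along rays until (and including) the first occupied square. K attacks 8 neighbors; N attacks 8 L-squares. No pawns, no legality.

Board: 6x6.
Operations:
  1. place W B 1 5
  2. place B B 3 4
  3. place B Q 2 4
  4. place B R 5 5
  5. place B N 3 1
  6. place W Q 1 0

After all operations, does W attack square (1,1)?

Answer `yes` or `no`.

Answer: yes

Derivation:
Op 1: place WB@(1,5)
Op 2: place BB@(3,4)
Op 3: place BQ@(2,4)
Op 4: place BR@(5,5)
Op 5: place BN@(3,1)
Op 6: place WQ@(1,0)
Per-piece attacks for W:
  WQ@(1,0): attacks (1,1) (1,2) (1,3) (1,4) (1,5) (2,0) (3,0) (4,0) (5,0) (0,0) (2,1) (3,2) (4,3) (5,4) (0,1) [ray(0,1) blocked at (1,5)]
  WB@(1,5): attacks (2,4) (0,4) [ray(1,-1) blocked at (2,4)]
W attacks (1,1): yes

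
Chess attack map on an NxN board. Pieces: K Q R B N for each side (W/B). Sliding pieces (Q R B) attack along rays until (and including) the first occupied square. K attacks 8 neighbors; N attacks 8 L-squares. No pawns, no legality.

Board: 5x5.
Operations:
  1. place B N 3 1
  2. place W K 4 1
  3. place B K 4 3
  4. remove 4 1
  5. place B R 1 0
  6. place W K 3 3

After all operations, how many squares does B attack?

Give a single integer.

Op 1: place BN@(3,1)
Op 2: place WK@(4,1)
Op 3: place BK@(4,3)
Op 4: remove (4,1)
Op 5: place BR@(1,0)
Op 6: place WK@(3,3)
Per-piece attacks for B:
  BR@(1,0): attacks (1,1) (1,2) (1,3) (1,4) (2,0) (3,0) (4,0) (0,0)
  BN@(3,1): attacks (4,3) (2,3) (1,2) (1,0)
  BK@(4,3): attacks (4,4) (4,2) (3,3) (3,4) (3,2)
Union (16 distinct): (0,0) (1,0) (1,1) (1,2) (1,3) (1,4) (2,0) (2,3) (3,0) (3,2) (3,3) (3,4) (4,0) (4,2) (4,3) (4,4)

Answer: 16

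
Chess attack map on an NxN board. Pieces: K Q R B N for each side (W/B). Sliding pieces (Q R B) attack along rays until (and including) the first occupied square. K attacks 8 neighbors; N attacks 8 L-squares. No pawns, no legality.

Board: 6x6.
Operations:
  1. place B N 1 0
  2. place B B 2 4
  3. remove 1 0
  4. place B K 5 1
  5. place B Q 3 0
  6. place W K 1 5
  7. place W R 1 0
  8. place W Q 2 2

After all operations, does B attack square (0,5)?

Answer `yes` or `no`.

Op 1: place BN@(1,0)
Op 2: place BB@(2,4)
Op 3: remove (1,0)
Op 4: place BK@(5,1)
Op 5: place BQ@(3,0)
Op 6: place WK@(1,5)
Op 7: place WR@(1,0)
Op 8: place WQ@(2,2)
Per-piece attacks for B:
  BB@(2,4): attacks (3,5) (3,3) (4,2) (5,1) (1,5) (1,3) (0,2) [ray(1,-1) blocked at (5,1); ray(-1,1) blocked at (1,5)]
  BQ@(3,0): attacks (3,1) (3,2) (3,3) (3,4) (3,5) (4,0) (5,0) (2,0) (1,0) (4,1) (5,2) (2,1) (1,2) (0,3) [ray(-1,0) blocked at (1,0)]
  BK@(5,1): attacks (5,2) (5,0) (4,1) (4,2) (4,0)
B attacks (0,5): no

Answer: no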